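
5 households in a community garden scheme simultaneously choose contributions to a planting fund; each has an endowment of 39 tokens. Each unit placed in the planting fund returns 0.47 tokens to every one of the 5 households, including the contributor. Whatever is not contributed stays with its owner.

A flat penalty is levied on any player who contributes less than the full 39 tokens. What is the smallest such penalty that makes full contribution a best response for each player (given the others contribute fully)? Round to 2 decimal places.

Given the others contribute fully, the best deviation is to contribute 0 (any partial contribution still incurs the fine and gives up units whose private return 0.47 is below 1).
Deviating from 39 to 0 saves 39 tokens but forfeits the deviator's share of the drop in the planting fund: 0.47 × 39 = 18.33.
So the deviation gain is 39 − 18.33 = 20.67, and the fine must be at least 20.67 tokens to wipe it out.

20.67 tokens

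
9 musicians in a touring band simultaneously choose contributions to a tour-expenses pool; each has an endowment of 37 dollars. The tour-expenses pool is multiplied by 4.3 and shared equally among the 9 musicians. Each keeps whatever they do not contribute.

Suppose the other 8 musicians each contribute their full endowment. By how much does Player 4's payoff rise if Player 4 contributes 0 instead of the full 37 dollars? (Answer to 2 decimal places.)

19.32 dollars

Switching from a contribution of 37 to 0 lets Player 4 keep an extra 37 dollars, but lowers the tour-expenses pool by 37, which costs Player 4 their own share of that drop: 4.3/9 × 37 = 17.68.
Net gain = 37 − 17.68 = 19.32. The private return per contributed unit (0.4778) is below 1, so free-riding is indeed the best response regardless of what the others do.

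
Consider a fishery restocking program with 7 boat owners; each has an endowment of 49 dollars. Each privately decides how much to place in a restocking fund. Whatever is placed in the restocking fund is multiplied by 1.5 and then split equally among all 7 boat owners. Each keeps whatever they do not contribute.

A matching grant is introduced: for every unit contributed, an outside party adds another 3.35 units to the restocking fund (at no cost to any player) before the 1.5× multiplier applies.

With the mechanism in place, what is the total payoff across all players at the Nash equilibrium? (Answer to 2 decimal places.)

Even with the mechanism, each unit contributed returns only 1.5 × 4.35 / 7 = 0.9321 per unit of net cost, so contributing nothing is still dominant.
Everyone keeps their endowment and the group total is 7 × 49 = 343.

343.00 dollars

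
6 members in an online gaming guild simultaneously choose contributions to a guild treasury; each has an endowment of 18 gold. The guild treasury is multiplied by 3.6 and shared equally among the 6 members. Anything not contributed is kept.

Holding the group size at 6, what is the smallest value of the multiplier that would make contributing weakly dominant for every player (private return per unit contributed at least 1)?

A contributed unit returns (multiplier)/6 to its contributor.
This reaches 1 exactly when the multiplier is 6.

6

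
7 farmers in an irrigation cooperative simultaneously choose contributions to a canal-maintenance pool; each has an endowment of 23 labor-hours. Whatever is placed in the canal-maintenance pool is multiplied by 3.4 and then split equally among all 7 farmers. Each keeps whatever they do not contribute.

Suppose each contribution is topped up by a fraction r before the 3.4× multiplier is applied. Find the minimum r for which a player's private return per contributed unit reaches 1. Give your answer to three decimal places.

1.059

With matching at rate r, one contributed unit becomes (1 + r) in the canal-maintenance pool and returns 3.4 × (1 + r) / 7 to the contributor.
Setting this equal to 1: 1 + r = 7/3.4 = 2.0588.
So the minimum matching rate is r = 2.0588 − 1 = 1.059.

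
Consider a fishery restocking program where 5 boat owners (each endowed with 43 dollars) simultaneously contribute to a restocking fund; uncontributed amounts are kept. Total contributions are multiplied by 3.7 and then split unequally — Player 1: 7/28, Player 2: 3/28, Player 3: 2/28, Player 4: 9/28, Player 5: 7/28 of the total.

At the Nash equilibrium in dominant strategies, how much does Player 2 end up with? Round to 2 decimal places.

Player j's private return per contributed unit is 3.7 × (j's share). Contributing is weakly dominant for j when that share is at least 1/3.7 = 0.2703, and contributing 0 is dominant otherwise.
Player 4 alone (share 9/28) is above the threshold, contributing 43; the remaining 4 contribute 0. Total contributed: 43.
Player 2 keeps 43 and receives 3.7 × 43 × 3/28 = 17.05 from the restocking fund, for a payoff of 60.05.

60.05 dollars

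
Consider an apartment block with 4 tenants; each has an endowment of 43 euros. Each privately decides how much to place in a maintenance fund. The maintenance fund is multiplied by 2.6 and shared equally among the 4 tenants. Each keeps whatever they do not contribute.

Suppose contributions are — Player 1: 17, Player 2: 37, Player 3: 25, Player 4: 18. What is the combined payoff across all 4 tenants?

327.20 euros

Total contributed: 17 + 37 + 25 + 18 = 97; total kept: 4 × 43 − 97 = 75.
The maintenance fund pays out 2.6 × 97 = 252.20 in aggregate.
Group total = 75 + 252.20 = 327.20.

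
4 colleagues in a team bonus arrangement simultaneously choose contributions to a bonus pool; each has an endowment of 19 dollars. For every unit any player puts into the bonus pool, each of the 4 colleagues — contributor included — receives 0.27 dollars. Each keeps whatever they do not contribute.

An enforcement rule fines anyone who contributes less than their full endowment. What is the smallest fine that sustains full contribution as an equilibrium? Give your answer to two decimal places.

13.87 dollars

Given the others contribute fully, the best deviation is to contribute 0 (any partial contribution still incurs the fine and gives up units whose private return 0.27 is below 1).
Deviating from 19 to 0 saves 19 dollars but forfeits the deviator's share of the drop in the bonus pool: 0.27 × 19 = 5.13.
So the deviation gain is 19 − 5.13 = 13.87, and the fine must be at least 13.87 dollars to wipe it out.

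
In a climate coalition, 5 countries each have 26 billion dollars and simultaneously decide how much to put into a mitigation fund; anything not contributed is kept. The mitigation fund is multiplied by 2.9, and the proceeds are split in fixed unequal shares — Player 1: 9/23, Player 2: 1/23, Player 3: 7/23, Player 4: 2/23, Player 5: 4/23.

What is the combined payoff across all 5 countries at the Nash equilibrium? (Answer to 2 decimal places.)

A player with share s gets back 2.9·s per unit contributed, so full contribution is dominant for anyone with s > 1/2.9 = 0.3448 and zero contribution is dominant for anyone below.
The only share above 0.3448 is Player 1's 9/23, contributing 26; the remaining 4 contribute 0. Total contributed: 26.
The mitigation fund pays out 2.9 × 26 = 75.40 in total (split across the unequal shares, but the aggregate is all that matters for the group sum).
The 4 free-riders keep 26 each, adding 104. Group total = 104 + 75.40 = 179.40.

179.40 billion dollars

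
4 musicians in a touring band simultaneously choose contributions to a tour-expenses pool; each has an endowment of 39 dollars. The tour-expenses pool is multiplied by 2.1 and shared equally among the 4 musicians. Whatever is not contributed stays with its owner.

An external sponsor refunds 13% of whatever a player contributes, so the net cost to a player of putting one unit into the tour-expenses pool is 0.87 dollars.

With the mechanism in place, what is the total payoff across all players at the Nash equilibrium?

Even with the mechanism, each unit contributed returns only (2.1/4) / 0.87 = 0.6034 per unit of net cost, so contributing nothing is still dominant.
At the Nash equilibrium no one contributes; group total payoff = 4 × 39 = 156.

156.00 dollars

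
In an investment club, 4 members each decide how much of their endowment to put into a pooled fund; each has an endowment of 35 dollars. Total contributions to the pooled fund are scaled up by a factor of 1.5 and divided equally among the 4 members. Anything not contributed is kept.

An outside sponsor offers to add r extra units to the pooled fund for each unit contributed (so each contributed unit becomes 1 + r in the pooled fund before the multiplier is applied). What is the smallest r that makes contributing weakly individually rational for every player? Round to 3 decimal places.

1.667

With matching at rate r, one contributed unit becomes (1 + r) in the pooled fund and returns 1.5 × (1 + r) / 4 to the contributor.
Setting this equal to 1: 1 + r = 4/1.5 = 2.6667.
So the minimum matching rate is r = 2.6667 − 1 = 1.667.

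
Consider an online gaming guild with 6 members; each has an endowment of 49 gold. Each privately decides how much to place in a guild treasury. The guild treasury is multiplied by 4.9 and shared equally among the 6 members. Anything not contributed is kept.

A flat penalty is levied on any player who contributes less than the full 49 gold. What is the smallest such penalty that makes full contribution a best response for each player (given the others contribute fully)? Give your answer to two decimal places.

Given the others contribute fully, the best deviation is to contribute 0 (any partial contribution still incurs the fine and gives up units whose private return 0.8167 is below 1).
Deviating from 49 to 0 saves 49 gold but forfeits the deviator's share of the drop in the guild treasury: 4.9/6 × 49 = 40.02.
So the deviation gain is 49 − 40.02 = 8.98, and the fine must be at least 8.98 gold to wipe it out.

8.98 gold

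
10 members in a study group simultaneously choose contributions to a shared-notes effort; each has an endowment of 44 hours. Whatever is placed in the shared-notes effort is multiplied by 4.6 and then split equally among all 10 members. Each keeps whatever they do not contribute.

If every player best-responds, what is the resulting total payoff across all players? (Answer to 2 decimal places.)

440.00 hours

Each contributed unit returns 4.6/10 = 0.4600 to its contributor — below 1 — so contributing 0 is dominant for every player. At the Nash equilibrium everyone keeps their 44, and the group total is 10 × 44 = 440.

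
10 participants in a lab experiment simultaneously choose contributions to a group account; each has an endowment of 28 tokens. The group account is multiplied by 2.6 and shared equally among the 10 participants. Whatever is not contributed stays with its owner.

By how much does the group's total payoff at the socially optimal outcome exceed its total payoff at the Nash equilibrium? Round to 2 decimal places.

448.00 tokens

Each contributed unit returns 2.6/10 = 0.2600 to its contributor — below 1 — so contributing 0 is dominant for every player. At the Nash equilibrium everyone keeps their 28, and the group total is 10 × 28 = 280.
Each contributed unit returns 2.600 to the group as a whole (0.2600 to each of 10 players), which exceeds 1, so the social optimum is full contribution: group total = 2.600 × 280 = 728.00.
Efficiency loss = 728.00 − 280 = 448.00.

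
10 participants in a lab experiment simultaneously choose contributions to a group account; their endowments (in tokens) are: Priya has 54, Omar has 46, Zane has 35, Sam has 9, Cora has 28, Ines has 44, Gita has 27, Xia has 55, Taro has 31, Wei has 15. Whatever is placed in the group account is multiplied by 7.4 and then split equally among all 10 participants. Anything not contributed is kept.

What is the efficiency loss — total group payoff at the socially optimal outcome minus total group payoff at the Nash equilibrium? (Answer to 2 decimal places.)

2201.60 tokens

The private return per contributed unit is 7.4/10 = 0.7400 < 1 for every player regardless of endowment, so the Nash equilibrium is zero contribution and the group total is Σ E_j = 54 + 46 + 35 + 9 + 28 + 44 + 27 + 55 + 31 + 15 = 344.
Each contributed unit returns 7.400 to the group, so the social optimum is full contribution by everyone: group total = 7.400 × 344 = 2545.60.
Efficiency loss = (7.400 − 1) × 344 = 2201.60.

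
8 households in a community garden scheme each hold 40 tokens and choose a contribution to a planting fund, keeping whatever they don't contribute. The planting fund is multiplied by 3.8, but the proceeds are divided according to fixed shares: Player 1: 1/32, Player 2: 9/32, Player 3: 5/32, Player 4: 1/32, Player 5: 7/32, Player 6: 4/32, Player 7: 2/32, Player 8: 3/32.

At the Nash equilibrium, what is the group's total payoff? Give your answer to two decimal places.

432.00 tokens

Each unit j contributes comes back to j as 3.8 × (j's share), so j prefers to contribute only if that share exceeds 1/3.8 = 0.2632; otherwise keeping the unit dominates.
Only Player 2 (9/32) clears that bar, contributing 40; the remaining 7 contribute 0. Total contributed: 40.
The planting fund pays out 3.8 × 40 = 152.00 in total (split across the unequal shares, but the aggregate is all that matters for the group sum).
The 7 free-riders keep 40 each, adding 280. Group total = 280 + 152.00 = 432.00.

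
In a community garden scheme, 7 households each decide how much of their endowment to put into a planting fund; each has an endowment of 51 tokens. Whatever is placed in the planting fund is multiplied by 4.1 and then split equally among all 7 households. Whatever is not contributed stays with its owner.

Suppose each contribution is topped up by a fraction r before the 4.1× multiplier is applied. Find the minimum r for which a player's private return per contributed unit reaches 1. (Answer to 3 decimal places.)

0.707

With matching at rate r, one contributed unit becomes (1 + r) in the planting fund and returns 4.1 × (1 + r) / 7 to the contributor.
Setting this equal to 1: 1 + r = 7/4.1 = 1.7073.
So the minimum matching rate is r = 1.7073 − 1 = 0.707.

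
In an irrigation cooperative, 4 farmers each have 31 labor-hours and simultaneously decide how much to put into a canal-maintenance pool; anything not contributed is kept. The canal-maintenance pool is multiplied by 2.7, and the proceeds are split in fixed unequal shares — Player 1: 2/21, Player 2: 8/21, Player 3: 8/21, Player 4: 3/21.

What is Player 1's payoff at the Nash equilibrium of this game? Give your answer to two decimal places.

A player with share s gets back 2.7·s per unit contributed, so full contribution is dominant for anyone with s > 1/2.7 = 0.3704 and zero contribution is dominant for anyone below.
Player 2 and Player 3 are above the threshold, contributing 31 each; the remaining 2 contribute 0. Total contributed: 62.
Player 1 keeps 31 and receives 2.7 × 62 × 2/21 = 15.94 from the canal-maintenance pool, for a payoff of 46.94.

46.94 labor-hours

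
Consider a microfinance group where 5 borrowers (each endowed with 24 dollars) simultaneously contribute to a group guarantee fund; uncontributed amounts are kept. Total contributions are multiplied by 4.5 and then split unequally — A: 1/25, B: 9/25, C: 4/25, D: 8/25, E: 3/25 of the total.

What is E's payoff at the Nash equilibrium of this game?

For player j, contributing a unit is worthwhile iff 4.5 × (j's share) ≥ 1, i.e. iff j's share is at least 0.2222.
B and D clear that bar, contributing 24 each; the remaining 3 contribute 0. Total contributed: 48.
E keeps 24 and receives 4.5 × 48 × 3/25 = 25.92 from the group guarantee fund, for a payoff of 49.92.

49.92 dollars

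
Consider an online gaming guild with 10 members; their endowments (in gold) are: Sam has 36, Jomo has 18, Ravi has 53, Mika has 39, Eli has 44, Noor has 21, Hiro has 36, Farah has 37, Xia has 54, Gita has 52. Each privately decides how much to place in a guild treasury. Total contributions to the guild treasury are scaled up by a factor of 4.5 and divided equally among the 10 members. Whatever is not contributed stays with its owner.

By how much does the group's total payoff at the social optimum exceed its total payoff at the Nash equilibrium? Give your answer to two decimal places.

The private return per contributed unit is 4.5/10 = 0.4500 < 1 for every player regardless of endowment, so the Nash equilibrium is zero contribution and the group total is Σ E_j = 36 + 18 + 53 + 39 + 44 + 21 + 36 + 37 + 54 + 52 = 390.
Each contributed unit returns 4.500 to the group, so the social optimum is full contribution by everyone: group total = 4.500 × 390 = 1755.00.
Efficiency loss = (4.500 − 1) × 390 = 1365.00.

1365.00 gold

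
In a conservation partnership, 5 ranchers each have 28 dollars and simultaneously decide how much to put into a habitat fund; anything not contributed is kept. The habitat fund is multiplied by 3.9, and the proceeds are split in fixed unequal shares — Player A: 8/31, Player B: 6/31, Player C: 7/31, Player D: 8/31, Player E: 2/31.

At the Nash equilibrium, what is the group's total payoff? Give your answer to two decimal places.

Player j's private return per contributed unit is 3.9 × (j's share). Contributing is weakly dominant for j when that share is at least 1/3.9 = 0.2564, and contributing 0 is dominant otherwise.
The shares above 0.2564 belong to Player A and Player D, contributing 28 each; the remaining 3 contribute 0. Total contributed: 56.
The habitat fund pays out 3.9 × 56 = 218.40 in total (split across the unequal shares, but the aggregate is all that matters for the group sum).
The 3 free-riders keep 28 each, adding 84. Group total = 84 + 218.40 = 302.40.

302.40 dollars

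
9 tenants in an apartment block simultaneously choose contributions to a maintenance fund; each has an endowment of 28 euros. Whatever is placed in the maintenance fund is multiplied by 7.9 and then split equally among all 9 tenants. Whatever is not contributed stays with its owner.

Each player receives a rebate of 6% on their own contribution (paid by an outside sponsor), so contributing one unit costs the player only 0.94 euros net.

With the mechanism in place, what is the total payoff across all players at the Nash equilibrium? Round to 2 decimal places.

252.00 euros

The effective private return is (7.9/9) / 0.94 = 0.9338, which is still under 1, so the mechanism doesn't change anyone's dominant strategy: zero contribution.
At the Nash equilibrium no one contributes; group total payoff = 9 × 28 = 252.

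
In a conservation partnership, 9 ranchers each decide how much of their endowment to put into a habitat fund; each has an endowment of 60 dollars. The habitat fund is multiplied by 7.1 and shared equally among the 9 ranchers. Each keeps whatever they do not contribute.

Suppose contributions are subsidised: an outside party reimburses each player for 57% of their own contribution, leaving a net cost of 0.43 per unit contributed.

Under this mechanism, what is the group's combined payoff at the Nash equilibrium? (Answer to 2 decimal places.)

The effective private return per unit is now (7.1/9) / 0.43 = 1.8346 > 1, so every player's dominant strategy flips to full contribution.
So the Nash equilibrium is full contribution by all 9; the group earns 9 × (60 × 0.57 + 7.1 × 60) = 4141.80.

4141.80 dollars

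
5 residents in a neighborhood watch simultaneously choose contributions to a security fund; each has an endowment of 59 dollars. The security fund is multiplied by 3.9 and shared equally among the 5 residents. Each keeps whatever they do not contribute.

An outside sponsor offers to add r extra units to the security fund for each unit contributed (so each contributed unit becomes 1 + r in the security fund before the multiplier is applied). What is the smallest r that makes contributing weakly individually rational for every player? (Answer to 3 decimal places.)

With matching at rate r, one contributed unit becomes (1 + r) in the security fund and returns 3.9 × (1 + r) / 5 to the contributor.
Setting this equal to 1: 1 + r = 5/3.9 = 1.2821.
So the minimum matching rate is r = 1.2821 − 1 = 0.282.

0.282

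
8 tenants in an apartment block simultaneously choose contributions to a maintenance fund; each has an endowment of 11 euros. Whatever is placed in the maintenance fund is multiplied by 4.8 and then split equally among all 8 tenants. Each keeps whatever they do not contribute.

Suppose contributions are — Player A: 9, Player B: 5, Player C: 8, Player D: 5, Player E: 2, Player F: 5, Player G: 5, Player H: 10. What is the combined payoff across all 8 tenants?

274.20 euros

Total contributed: 9 + 5 + 8 + 5 + 2 + 5 + 5 + 10 = 49; total kept: 8 × 11 − 49 = 39.
The maintenance fund pays out 4.8 × 49 = 235.20 in aggregate.
Group total = 39 + 235.20 = 274.20.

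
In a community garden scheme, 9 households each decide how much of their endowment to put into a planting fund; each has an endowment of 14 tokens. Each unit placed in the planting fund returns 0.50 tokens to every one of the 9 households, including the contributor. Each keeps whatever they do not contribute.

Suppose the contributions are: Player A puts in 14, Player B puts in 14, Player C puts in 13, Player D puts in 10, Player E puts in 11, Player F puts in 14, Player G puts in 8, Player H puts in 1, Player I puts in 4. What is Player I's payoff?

54.50 tokens

Total contributed: 14 + 14 + 13 + 10 + 11 + 14 + 8 + 1 + 4 = 89.
Each receives 0.50 × 89 = 44.50 from the planting fund.
Player I keeps 14 − 4 = 10, so Player I's payoff is 10 + 44.50 = 54.50.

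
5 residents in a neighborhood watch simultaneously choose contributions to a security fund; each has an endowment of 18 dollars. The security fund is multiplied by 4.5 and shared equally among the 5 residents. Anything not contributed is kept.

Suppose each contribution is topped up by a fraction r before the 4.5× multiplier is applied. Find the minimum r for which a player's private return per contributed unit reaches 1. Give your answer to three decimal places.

0.111

With matching at rate r, one contributed unit becomes (1 + r) in the security fund and returns 4.5 × (1 + r) / 5 to the contributor.
Setting this equal to 1: 1 + r = 5/4.5 = 1.1111.
So the minimum matching rate is r = 1.1111 − 1 = 0.111.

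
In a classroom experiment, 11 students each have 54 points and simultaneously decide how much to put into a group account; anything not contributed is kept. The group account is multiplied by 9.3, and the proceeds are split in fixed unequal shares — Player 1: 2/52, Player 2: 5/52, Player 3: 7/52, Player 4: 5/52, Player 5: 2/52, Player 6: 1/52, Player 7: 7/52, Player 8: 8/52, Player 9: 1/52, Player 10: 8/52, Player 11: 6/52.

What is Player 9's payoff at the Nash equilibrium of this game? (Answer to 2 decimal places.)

For player j, contributing a unit is worthwhile iff 9.3 × (j's share) ≥ 1, i.e. iff j's share is at least 0.1075.
Player 3, Player 7, Player 8, Player 10 and Player 11 clear that bar, contributing 54 each; the remaining 6 contribute 0. Total contributed: 270.
Player 9 keeps 54 and receives 9.3 × 270 × 1/52 = 48.29 from the group account, for a payoff of 102.29.

102.29 points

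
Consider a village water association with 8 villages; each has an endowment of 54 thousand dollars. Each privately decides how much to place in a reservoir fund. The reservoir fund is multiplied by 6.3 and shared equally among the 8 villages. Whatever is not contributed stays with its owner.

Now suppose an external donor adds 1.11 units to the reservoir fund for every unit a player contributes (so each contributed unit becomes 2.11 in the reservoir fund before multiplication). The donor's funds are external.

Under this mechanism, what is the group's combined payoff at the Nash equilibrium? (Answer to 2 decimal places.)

With the mechanism, a contributed unit returns 6.3 × 2.11 / 8 = 1.6616 per unit of net cost to the contributor — now above 1 — so contributing fully is weakly dominant for every player.
So the Nash equilibrium is full contribution by all 8; the group earns 6.3 × 2.11 × 432 = 5742.58.

5742.58 thousand dollars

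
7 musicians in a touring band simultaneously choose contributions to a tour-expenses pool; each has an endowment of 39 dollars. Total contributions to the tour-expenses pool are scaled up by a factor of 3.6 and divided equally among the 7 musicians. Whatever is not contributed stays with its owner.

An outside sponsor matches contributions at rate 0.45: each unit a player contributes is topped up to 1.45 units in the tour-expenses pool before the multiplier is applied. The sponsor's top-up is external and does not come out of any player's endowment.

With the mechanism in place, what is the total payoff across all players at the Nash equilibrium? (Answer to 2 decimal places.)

273.00 dollars

With the mechanism, a contributed unit returns 3.6 × 1.45 / 7 = 0.7457 per unit of net cost — still below 1 — so contributing 0 remains dominant for every player.
Everyone keeps their endowment and the group total is 7 × 39 = 273.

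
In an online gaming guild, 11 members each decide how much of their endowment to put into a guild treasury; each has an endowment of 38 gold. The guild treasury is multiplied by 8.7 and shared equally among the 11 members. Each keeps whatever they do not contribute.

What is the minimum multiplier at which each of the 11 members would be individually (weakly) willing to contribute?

A contributed unit returns (multiplier)/11 to its contributor.
This reaches 1 exactly when the multiplier is 11.

11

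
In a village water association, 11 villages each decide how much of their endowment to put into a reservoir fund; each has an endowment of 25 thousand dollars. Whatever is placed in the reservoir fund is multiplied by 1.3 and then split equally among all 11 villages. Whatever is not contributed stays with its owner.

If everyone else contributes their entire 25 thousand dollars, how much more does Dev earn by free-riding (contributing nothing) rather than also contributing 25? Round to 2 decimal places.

22.05 thousand dollars

Switching from a contribution of 25 to 0 lets Dev keep an extra 25 thousand dollars, but lowers the reservoir fund by 25, which costs Dev their own share of that drop: 1.3/11 × 25 = 2.95.
Net gain = 25 − 2.95 = 22.05. The private return per contributed unit (0.1182) is below 1, so free-riding is indeed the best response regardless of what the others do.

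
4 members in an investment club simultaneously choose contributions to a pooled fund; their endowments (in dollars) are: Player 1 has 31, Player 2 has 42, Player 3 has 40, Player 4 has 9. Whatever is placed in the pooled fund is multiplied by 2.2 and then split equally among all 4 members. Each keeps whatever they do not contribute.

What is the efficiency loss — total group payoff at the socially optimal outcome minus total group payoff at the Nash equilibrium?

146.40 dollars

The private return per contributed unit is 2.2/4 = 0.5500 < 1 for every player regardless of endowment, so the Nash equilibrium is zero contribution and the group total is Σ E_j = 31 + 42 + 40 + 9 = 122.
Each contributed unit returns 2.200 to the group, so the social optimum is full contribution by everyone: group total = 2.200 × 122 = 268.40.
Efficiency loss = (2.200 − 1) × 122 = 146.40.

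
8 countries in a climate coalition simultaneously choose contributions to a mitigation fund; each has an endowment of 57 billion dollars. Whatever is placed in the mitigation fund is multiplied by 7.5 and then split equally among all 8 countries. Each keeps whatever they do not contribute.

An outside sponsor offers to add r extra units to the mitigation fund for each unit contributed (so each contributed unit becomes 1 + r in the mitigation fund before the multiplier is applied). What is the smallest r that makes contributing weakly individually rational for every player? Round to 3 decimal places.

With matching at rate r, one contributed unit becomes (1 + r) in the mitigation fund and returns 7.5 × (1 + r) / 8 to the contributor.
Setting this equal to 1: 1 + r = 8/7.5 = 1.0667.
So the minimum matching rate is r = 1.0667 − 1 = 0.067.

0.067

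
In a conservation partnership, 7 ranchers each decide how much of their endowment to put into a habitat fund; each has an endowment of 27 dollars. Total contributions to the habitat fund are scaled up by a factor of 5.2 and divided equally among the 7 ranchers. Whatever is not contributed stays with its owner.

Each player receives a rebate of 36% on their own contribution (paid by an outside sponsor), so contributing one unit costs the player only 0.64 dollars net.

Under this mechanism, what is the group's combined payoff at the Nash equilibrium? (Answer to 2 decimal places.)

Under the mechanism each unit contributed yields (5.2/7) / 0.64 = 1.1607 back to its contributor per unit of net cost, which exceeds 1, making full contribution the dominant choice for everyone.
So the Nash equilibrium is full contribution by all 7; the group earns 7 × (27 × 0.36 + 5.2 × 27) = 1050.84.

1050.84 dollars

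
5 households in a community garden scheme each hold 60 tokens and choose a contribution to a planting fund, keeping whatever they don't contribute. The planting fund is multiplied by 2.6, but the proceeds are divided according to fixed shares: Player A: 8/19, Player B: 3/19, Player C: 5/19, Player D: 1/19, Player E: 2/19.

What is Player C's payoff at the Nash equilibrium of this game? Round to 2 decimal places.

101.05 tokens

Each unit j contributes comes back to j as 2.6 × (j's share), so j prefers to contribute only if that share exceeds 1/2.6 = 0.3846; otherwise keeping the unit dominates.
Only Player A (8/19) clears that bar, contributing 60; the remaining 4 contribute 0. Total contributed: 60.
Player C keeps 60 and receives 2.6 × 60 × 5/19 = 41.05 from the planting fund, for a payoff of 101.05.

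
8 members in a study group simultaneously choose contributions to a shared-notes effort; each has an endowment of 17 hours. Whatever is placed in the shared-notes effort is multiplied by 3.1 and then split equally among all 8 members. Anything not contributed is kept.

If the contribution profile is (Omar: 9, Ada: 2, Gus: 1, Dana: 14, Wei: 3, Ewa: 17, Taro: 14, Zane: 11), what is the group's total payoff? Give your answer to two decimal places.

Total contributed: 9 + 2 + 1 + 14 + 3 + 17 + 14 + 11 = 71; total kept: 8 × 17 − 71 = 65.
The shared-notes effort pays out 3.1 × 71 = 220.10 in aggregate.
Group total = 65 + 220.10 = 285.10.

285.10 hours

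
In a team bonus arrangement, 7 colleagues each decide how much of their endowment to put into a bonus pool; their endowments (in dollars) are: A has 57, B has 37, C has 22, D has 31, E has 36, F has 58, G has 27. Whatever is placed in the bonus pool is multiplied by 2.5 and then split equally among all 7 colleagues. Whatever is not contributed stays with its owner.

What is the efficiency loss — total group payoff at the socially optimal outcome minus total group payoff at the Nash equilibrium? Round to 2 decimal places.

402.00 dollars

The private return per contributed unit is 2.5/7 = 0.3571 < 1 for every player regardless of endowment, so the Nash equilibrium is zero contribution and the group total is Σ E_j = 57 + 37 + 22 + 31 + 36 + 58 + 27 = 268.
Each contributed unit returns 2.500 to the group, so the social optimum is full contribution by everyone: group total = 2.500 × 268 = 670.00.
Efficiency loss = (2.500 − 1) × 268 = 402.00.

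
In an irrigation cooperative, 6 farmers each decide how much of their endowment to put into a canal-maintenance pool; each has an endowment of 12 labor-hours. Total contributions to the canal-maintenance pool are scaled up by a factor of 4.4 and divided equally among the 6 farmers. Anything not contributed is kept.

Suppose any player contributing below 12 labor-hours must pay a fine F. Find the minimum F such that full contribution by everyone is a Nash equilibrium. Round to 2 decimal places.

Given the others contribute fully, the best deviation is to contribute 0 (any partial contribution still incurs the fine and gives up units whose private return 0.7333 is below 1).
Deviating from 12 to 0 saves 12 labor-hours but forfeits the deviator's share of the drop in the canal-maintenance pool: 4.4/6 × 12 = 8.80.
So the deviation gain is 12 − 8.80 = 3.20, and the fine must be at least 3.20 labor-hours to wipe it out.

3.20 labor-hours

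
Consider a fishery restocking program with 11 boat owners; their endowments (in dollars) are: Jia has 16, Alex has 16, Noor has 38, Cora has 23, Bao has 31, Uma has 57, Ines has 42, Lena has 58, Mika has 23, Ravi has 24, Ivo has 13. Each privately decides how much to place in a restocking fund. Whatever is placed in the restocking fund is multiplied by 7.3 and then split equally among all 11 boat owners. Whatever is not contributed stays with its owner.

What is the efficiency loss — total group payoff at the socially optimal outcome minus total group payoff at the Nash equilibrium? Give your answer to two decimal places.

The private return per contributed unit is 7.3/11 = 0.6636 < 1 for every player regardless of endowment, so the Nash equilibrium is zero contribution and the group total is Σ E_j = 16 + 16 + 38 + 23 + 31 + 57 + 42 + 58 + 23 + 24 + 13 = 341.
Each contributed unit returns 7.300 to the group, so the social optimum is full contribution by everyone: group total = 7.300 × 341 = 2489.30.
Efficiency loss = (7.300 − 1) × 341 = 2148.30.

2148.30 dollars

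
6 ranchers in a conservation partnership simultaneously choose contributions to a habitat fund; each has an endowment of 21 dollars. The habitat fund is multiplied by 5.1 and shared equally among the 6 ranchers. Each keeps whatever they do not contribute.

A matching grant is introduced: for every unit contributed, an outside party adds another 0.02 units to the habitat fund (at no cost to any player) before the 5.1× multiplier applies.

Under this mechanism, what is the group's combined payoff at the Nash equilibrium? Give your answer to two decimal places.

With the mechanism, a contributed unit returns 5.1 × 1.02 / 6 = 0.8670 per unit of net cost — still below 1 — so contributing 0 remains dominant for every player.
At the Nash equilibrium no one contributes; group total payoff = 6 × 21 = 126.

126.00 dollars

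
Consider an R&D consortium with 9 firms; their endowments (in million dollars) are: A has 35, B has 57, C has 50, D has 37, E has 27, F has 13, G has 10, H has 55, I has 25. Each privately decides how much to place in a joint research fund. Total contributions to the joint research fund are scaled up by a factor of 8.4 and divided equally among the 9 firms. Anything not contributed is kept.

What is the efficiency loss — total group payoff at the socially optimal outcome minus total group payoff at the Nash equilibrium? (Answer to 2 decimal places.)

The private return per contributed unit is 8.4/9 = 0.9333 < 1 for every player regardless of endowment, so the Nash equilibrium is zero contribution and the group total is Σ E_j = 35 + 57 + 50 + 37 + 27 + 13 + 10 + 55 + 25 = 309.
Each contributed unit returns 8.400 to the group, so the social optimum is full contribution by everyone: group total = 8.400 × 309 = 2595.60.
Efficiency loss = (8.400 − 1) × 309 = 2286.60.

2286.60 million dollars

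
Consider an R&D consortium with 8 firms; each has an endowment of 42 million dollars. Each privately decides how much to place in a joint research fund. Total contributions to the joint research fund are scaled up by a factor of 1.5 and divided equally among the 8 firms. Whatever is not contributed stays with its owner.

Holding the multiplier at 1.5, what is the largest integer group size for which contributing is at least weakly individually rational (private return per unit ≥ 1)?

1

Private return per unit is 1.5/(group size), which is ≥ 1 whenever the group size is ≤ 1.5.
The largest such integer is 1.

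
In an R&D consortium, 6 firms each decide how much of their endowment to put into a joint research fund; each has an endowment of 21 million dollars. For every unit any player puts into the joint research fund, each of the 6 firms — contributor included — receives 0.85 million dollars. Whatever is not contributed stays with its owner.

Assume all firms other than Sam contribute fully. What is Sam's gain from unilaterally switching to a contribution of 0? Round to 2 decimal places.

Switching from a contribution of 21 to 0 lets Sam keep an extra 21 million dollars, but lowers the joint research fund by 21, which costs Sam their own share of that drop: 0.85 × 21 = 17.85.
Net gain = 21 − 17.85 = 3.15. The private return per contributed unit (0.85) is below 1, so free-riding is indeed the best response regardless of what the others do.

3.15 million dollars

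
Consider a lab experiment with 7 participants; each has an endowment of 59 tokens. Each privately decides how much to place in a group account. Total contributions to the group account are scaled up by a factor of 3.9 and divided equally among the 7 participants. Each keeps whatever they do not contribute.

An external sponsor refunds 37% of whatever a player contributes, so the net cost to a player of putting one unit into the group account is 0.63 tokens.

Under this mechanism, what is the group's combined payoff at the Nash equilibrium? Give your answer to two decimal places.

With the mechanism, a contributed unit returns (3.9/7) / 0.63 = 0.8844 per unit of net cost — still below 1 — so contributing 0 remains dominant for every player.
Everyone keeps their endowment and the group total is 7 × 59 = 413.

413.00 tokens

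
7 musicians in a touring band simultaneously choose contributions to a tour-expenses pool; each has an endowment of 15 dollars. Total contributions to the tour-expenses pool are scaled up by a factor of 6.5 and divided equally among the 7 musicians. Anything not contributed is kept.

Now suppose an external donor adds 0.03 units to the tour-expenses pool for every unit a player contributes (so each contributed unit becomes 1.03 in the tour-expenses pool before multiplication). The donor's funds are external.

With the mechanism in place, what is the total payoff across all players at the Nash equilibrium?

Even with the mechanism, each unit contributed returns only 6.5 × 1.03 / 7 = 0.9564 per unit of net cost, so contributing nothing is still dominant.
Everyone keeps their endowment and the group total is 7 × 15 = 105.

105.00 dollars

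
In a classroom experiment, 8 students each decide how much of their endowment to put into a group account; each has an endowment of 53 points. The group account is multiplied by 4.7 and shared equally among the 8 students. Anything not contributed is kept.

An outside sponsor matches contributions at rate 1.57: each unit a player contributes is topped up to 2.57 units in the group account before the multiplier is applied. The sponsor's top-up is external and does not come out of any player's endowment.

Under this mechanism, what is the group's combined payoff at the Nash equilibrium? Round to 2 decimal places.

5121.50 points

Under the mechanism each unit contributed yields 4.7 × 2.57 / 8 = 1.5099 back to its contributor per unit of net cost, which exceeds 1, making full contribution the dominant choice for everyone.
At the Nash equilibrium everyone contributes 53. Group total payoff = 4.7 × 2.57 × 424 = 5121.50.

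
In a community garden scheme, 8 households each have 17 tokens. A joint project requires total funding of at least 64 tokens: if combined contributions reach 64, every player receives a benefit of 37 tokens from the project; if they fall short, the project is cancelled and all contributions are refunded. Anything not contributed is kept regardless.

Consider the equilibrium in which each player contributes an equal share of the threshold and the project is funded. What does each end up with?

Equal share of the threshold: 64/8 = 8.
At this profile no one gains by cutting their contribution: any cut drops the total below 64, the project is cancelled, contributions are refunded, and the deviator ends with 17, which is less than 17 − 8 + 37 = 46. Contributing more than 8 just wastes the excess. So contributing exactly 8 is a best response.
Each player's payoff: 17 − 8 + 37 = 46.

46 tokens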